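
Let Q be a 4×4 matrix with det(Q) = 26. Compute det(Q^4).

456976

det(Q^4) = (det Q)^4 = (26)^4 = 456976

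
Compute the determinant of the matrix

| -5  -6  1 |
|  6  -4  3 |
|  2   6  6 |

434

Expand along row 1:
  + (-5) · |-4 3; 6 6| = (-5)·(-24 − 18) = 210
  − (-6) · |6 3; 2 6| = −(-6)·(36 − 6) = 180
  + 1 · |6 -4; 2 6| = 1·(36 − (-8)) = 44
Sum: (210) + (180) + (44) = 434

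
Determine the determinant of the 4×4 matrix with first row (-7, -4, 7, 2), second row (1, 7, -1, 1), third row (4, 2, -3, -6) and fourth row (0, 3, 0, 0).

Expand along row 4 (it has 3 zeros):
  + (3) · M_42   where M_42 = det([-7 7 2; 1 -1 1; 4 -3 -6]) = 9
det = (+1)·(3)·(9) = 27

27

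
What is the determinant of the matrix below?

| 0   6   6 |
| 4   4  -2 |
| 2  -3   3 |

The determinant is -216.

Expand along row 1:
  − 6 · |4 -2; 2 3| = −6·(12 − (-4)) = -96
  + 6 · |4 4; 2 -3| = 6·(-12 − 8) = -120
Sum: (-96) + (-120) = -216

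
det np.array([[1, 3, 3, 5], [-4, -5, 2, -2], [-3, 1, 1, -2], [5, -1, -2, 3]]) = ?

Expand along row 1:
  + (1) · M_11   where M_11 = det([-5 2 -2; 1 1 -2; -1 -2 3]) = 5
  − (3) · M_12   where M_12 = det([-4 2 -2; -3 1 -2; 5 -2 3]) = 0
  + (3) · M_13   where M_13 = det([-4 -5 -2; -3 1 -2; 5 -1 3]) = 5
  − (5) · M_14   where M_14 = det([-4 -5 2; -3 1 1; 5 -1 -2]) = 5
det = (+1)·(1)·(5) + (-1)·(3)·(0) + (+1)·(3)·(5) + (-1)·(5)·(5) = -5

-5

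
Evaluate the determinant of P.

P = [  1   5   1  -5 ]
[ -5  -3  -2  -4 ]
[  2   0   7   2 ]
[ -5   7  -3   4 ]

2904

Expand along row 3 (it has 1 zero):
  + (2) · M_31   where M_31 = det([5 1 -5; -3 -2 -4; 7 -3 4]) = -231
  + (7) · M_33   where M_33 = det([1 5 -5; -5 -3 -4; -5 7 4]) = 466
  − (2) · M_34   where M_34 = det([1 5 1; -5 -3 -2; -5 7 -3]) = -52
det = (+1)·(2)·(-231) + (+1)·(7)·(466) + (-1)·(2)·(-52) = 2904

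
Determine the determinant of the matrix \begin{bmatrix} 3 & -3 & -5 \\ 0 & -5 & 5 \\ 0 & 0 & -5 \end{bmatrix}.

The matrix is upper triangular, so the determinant is the product of the diagonal entries:
det = (3) · (-5) · (-5) = 75

The determinant is 75.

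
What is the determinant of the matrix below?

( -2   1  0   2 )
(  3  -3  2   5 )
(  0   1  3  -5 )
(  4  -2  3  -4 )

Expand along row 1 (it has 1 zero):
  + (-2) · M_11   where M_11 = det([-3 2 5; 1 3 -5; -2 3 -4]) = 64
  − (1) · M_12   where M_12 = det([3 2 5; 0 3 -5; 4 3 -4]) = -91
  − (2) · M_14   where M_14 = det([3 -3 2; 0 1 3; 4 -2 3]) = -17
det = (+1)·(-2)·(64) + (-1)·(1)·(-91) + (-1)·(2)·(-17) = -3

-3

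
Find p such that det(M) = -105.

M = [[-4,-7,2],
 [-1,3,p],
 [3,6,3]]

Expanding along the row containing p, det(M) is linear in p: det(M) = (3)·p + (-87).
Set (3)·p + (-87) = -105  ⇒  (3)·p = -18  ⇒  p = -6.

-6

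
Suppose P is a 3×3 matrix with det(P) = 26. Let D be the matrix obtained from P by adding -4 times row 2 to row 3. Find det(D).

det(D) = 26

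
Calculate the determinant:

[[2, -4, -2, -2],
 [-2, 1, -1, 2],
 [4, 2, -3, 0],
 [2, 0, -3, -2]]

-120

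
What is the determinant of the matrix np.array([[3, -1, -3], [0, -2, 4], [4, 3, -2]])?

Expand along column 1:
  + 3 · |-2 4; 3 -2| = 3·(4 − 12) = -24
  + 4 · |-1 -3; -2 4| = 4·(-4 − 6) = -40
Sum: (-24) + (-40) = -64

-64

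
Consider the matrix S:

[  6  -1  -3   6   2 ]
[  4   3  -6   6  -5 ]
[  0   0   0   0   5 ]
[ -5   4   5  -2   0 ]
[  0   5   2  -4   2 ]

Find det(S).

-5450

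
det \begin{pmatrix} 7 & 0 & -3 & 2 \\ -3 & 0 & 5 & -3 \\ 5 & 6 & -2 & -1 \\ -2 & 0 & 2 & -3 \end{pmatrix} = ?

Expand along column 2 (it has 3 zeros):
  − (6) · M_32   where M_32 = det([7 -3 2; -3 5 -3; -2 2 -3]) = -46
det = (-1)·(6)·(-46) = 276

276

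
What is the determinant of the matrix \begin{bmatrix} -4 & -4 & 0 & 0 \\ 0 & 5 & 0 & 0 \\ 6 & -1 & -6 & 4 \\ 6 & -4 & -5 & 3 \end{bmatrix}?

The matrix is block lower-triangular with a 2×2 block and a 2×2 block on the diagonal, so its determinant equals the product of the determinants of the diagonal blocks.
det of the 2×2 block = -20
det of the 2×2 block = 2
det = (-20)·(2) = -40

-40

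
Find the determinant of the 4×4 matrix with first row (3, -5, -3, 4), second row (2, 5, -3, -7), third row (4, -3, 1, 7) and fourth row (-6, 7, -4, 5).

2828

Expand along row 1:
  + (3) · M_11   where M_11 = det([5 -3 -7; -3 1 7; 7 -4 5]) = -62
  − (-5) · M_12   where M_12 = det([2 -3 -7; 4 1 7; -6 -4 5]) = 322
  + (-3) · M_13   where M_13 = det([2 5 -7; 4 -3 7; -6 7 5]) = -508
  − (4) · M_14   where M_14 = det([2 5 -3; 4 -3 1; -6 7 -4]) = 30
det = (+1)·(3)·(-62) + (-1)·(-5)·(322) + (+1)·(-3)·(-508) + (-1)·(4)·(30) = 2828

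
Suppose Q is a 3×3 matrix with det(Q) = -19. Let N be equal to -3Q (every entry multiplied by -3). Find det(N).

The determinant is 513.

For a 3×3 matrix, det(-3Q) = (-3)^3·det(Q) = -27·det(Q).
det(N) = (-27)·(-19) = 513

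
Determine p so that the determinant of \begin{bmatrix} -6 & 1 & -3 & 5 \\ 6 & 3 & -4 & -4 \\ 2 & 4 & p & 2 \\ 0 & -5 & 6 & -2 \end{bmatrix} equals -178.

p = -7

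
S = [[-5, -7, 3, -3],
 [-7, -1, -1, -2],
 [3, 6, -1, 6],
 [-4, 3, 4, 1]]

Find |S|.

1000

Expand along row 1:
  + (-5) · M_11   where M_11 = det([-1 -1 -2; 6 -1 6; 3 4 1]) = -41
  − (-7) · M_12   where M_12 = det([-7 -1 -2; 3 -1 6; -4 4 1]) = 186
  + (3) · M_13   where M_13 = det([-7 -1 -2; 3 6 6; -4 3 1]) = 45
  − (-3) · M_14   where M_14 = det([-7 -1 -1; 3 6 -1; -4 3 4]) = -214
det = (+1)·(-5)·(-41) + (-1)·(-7)·(186) + (+1)·(3)·(45) + (-1)·(-3)·(-214) = 1000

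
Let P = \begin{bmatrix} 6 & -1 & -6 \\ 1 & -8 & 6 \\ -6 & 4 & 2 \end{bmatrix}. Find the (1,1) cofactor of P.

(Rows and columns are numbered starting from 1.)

Delete row 1 and column 1; the remaining 2×2 submatrix is [-8 6; 4 2].
Its determinant is (-8)·2 − 6·4 = -40.
The cofactor carries sign (−1)^(1+1) = +1, so C_{1,1} = +(-40) = -40.

-40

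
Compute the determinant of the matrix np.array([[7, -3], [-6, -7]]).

-67

det = 7·(-7) − (-3)·(-6) = -49 − 18 = -67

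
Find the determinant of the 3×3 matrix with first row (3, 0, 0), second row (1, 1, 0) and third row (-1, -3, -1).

-3

The matrix is lower triangular, so the determinant is the product of the diagonal entries:
det = (3) · (1) · (-1) = -3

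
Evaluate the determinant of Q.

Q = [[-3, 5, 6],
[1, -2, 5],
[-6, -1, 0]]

det(Q) = -243

Expand along column 3:
  + 6 · |1 -2; -6 -1| = 6·(-1 − 12) = -78
  − 5 · |-3 5; -6 -1| = −5·(3 − (-30)) = -165
Sum: (-78) + (-165) = -243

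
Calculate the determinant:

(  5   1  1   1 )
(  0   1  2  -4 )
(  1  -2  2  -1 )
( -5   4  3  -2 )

Expand along row 2 (it has 1 zero):
  + (1) · M_22   where M_22 = det([5 1 1; 1 2 -1; -5 3 -2]) = 15
  − (2) · M_23   where M_23 = det([5 1 1; 1 -2 -1; -5 4 -2]) = 41
  + (-4) · M_24   where M_24 = det([5 1 1; 1 -2 2; -5 4 3]) = -89
det = (+1)·(1)·(15) + (-1)·(2)·(41) + (+1)·(-4)·(-89) = 289

289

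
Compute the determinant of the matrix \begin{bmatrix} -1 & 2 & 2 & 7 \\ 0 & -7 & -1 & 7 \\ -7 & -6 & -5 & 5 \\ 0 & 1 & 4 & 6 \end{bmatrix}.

937

Expand along column 1 (it has 2 zeros):
  + (-1) · M_11   where M_11 = det([-7 -1 7; -6 -5 5; 1 4 6]) = 176
  + (-7) · M_31   where M_31 = det([2 2 7; -7 -1 7; 1 4 6]) = -159
det = (+1)·(-1)·(176) + (+1)·(-7)·(-159) = 937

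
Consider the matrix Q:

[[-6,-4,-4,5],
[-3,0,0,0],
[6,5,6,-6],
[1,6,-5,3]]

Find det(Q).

-159

Expand along row 2 (it has 3 zeros):
  − (-3) · M_21   where M_21 = det([-4 -4 5; 5 6 -6; 6 -5 3]) = -53
det = (-1)·(-3)·(-53) = -159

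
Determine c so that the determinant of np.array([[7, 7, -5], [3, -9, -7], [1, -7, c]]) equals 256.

-7

Expanding along the column containing c, det(B) is linear in c: det(B) = (-84)·c + (-332).
Set (-84)·c + (-332) = 256  ⇒  (-84)·c = 588  ⇒  c = -7.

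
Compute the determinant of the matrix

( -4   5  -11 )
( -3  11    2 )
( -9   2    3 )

The determinant is -1184.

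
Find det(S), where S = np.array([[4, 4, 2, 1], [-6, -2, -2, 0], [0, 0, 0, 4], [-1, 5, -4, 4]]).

320

Expand along row 3 (it has 3 zeros):
  − (4) · M_34   where M_34 = det([4 4 2; -6 -2 -2; -1 5 -4]) = -80
det = (-1)·(4)·(-80) = 320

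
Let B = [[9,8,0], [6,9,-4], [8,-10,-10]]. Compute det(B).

Expand along row 1:
  + 9 · |9 -4; -10 -10| = 9·(-90 − 40) = -1170
  − 8 · |6 -4; 8 -10| = −8·(-60 − (-32)) = 224
Sum: (-1170) + (224) = -946

The determinant is -946.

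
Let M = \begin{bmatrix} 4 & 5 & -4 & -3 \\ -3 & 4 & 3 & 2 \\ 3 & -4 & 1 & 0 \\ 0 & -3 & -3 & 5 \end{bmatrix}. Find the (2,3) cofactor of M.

The cofactor is 128.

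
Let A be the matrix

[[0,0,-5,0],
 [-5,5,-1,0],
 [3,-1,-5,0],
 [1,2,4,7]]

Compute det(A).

350

Expand along row 1 (it has 3 zeros):
  + (-5) · M_13   where M_13 = det([-5 5 0; 3 -1 0; 1 2 7]) = -70
det = (+1)·(-5)·(-70) = 350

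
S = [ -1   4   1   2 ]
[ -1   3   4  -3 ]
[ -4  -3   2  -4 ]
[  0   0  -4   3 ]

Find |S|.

Expand along row 4 (it has 2 zeros):
  − (-4) · M_43   where M_43 = det([-1 4 2; -1 3 -3; -4 -3 -4]) = 83
  + (3) · M_44   where M_44 = det([-1 4 1; -1 3 4; -4 -3 2]) = -59
det = (-1)·(-4)·(83) + (+1)·(3)·(-59) = 155

|S| = 155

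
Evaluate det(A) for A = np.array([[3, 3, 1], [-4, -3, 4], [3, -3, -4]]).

Expand along row 1:
  + 3 · |-3 4; -3 -4| = 3·(12 − (-12)) = 72
  − 3 · |-4 4; 3 -4| = −3·(16 − 12) = -12
  + 1 · |-4 -3; 3 -3| = 1·(12 − (-9)) = 21
Sum: (72) + (-12) + (21) = 81

|A| = 81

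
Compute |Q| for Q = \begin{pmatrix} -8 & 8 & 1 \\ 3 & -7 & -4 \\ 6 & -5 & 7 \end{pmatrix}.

det(Q) = 219

Expand along column 1:
  + (-8) · |-7 -4; -5 7| = (-8)·(-49 − 20) = 552
  − 3 · |8 1; -5 7| = −3·(56 − (-5)) = -183
  + 6 · |8 1; -7 -4| = 6·(-32 − (-7)) = -150
Sum: (552) + (-183) + (-150) = 219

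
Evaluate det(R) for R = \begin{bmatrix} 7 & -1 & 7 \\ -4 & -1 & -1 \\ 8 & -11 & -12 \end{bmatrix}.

|R| = 427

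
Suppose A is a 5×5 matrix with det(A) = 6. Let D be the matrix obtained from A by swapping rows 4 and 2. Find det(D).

Swapping two rows multiplies the determinant by −1.
det(D) = (-1)·(6) = -6

-6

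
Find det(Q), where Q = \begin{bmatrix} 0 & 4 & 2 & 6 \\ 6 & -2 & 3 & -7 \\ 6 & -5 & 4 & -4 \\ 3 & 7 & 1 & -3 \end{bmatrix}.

Expand along row 1 (it has 1 zero):
  − (4) · M_12   where M_12 = det([6 3 -7; 6 4 -4; 3 1 -3]) = 12
  + (2) · M_13   where M_13 = det([6 -2 -7; 6 -5 -4; 3 7 -3]) = -153
  − (6) · M_14   where M_14 = det([6 -2 3; 6 -5 4; 3 7 1]) = -39
det = (-1)·(4)·(12) + (+1)·(2)·(-153) + (-1)·(6)·(-39) = -120

-120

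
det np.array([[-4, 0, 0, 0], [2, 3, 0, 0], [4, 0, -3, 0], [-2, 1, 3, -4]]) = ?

The matrix is lower triangular, so the determinant is the product of the diagonal entries:
det = (-4) · (3) · (-3) · (-4) = -144

-144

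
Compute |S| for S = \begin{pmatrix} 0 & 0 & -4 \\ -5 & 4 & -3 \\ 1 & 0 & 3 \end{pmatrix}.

det(S) = 16

Expand along row 1:
  + (-4) · |-5 4; 1 0| = (-4)·(0 − 4) = 16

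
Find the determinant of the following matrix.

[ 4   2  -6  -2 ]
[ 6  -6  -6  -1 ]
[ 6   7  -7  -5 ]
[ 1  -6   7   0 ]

Expand along row 4 (it has 1 zero):
  − (1) · M_41   where M_41 = det([2 -6 -2; -6 -6 -1; 7 -7 -5]) = 100
  + (-6) · M_42   where M_42 = det([4 -6 -2; 6 -6 -1; 6 -7 -5]) = -40
  − (7) · M_43   where M_43 = det([4 2 -2; 6 -6 -1; 6 7 -5]) = 40
det = (-1)·(1)·(100) + (+1)·(-6)·(-40) + (-1)·(7)·(40) = -140

The determinant is -140.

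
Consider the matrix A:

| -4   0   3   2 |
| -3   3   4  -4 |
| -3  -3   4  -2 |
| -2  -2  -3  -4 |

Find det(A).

Expand along row 1 (it has 1 zero):
  + (-4) · M_11   where M_11 = det([3 4 -4; -3 4 -2; -2 -3 -4]) = -166
  + (3) · M_13   where M_13 = det([-3 3 -4; -3 -3 -2; -2 -2 -4]) = -48
  − (2) · M_14   where M_14 = det([-3 3 4; -3 -3 4; -2 -2 -3]) = -102
det = (+1)·(-4)·(-166) + (+1)·(3)·(-48) + (-1)·(2)·(-102) = 724

det(A) = 724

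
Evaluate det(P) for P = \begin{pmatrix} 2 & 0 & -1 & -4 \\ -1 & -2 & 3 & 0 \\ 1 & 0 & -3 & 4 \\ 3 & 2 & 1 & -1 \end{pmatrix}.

Expand along column 2 (it has 2 zeros):
  + (-2) · M_22   where M_22 = det([2 -1 -4; 1 -3 4; 3 1 -1]) = -55
  + (2) · M_42   where M_42 = det([2 -1 -4; -1 3 0; 1 -3 4]) = 20
det = (+1)·(-2)·(-55) + (+1)·(2)·(20) = 150

The determinant is 150.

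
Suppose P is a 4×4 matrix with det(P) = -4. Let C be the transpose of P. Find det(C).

The determinant is -4.

det(Pᵀ) = det(P).
det(C) = (1)·(-4) = -4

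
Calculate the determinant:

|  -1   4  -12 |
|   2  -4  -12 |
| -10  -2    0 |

1032

Expand along row 3:
  + (-10) · |4 -12; -4 -12| = (-10)·(-48 − 48) = 960
  − (-2) · |-1 -12; 2 -12| = −(-2)·(12 − (-24)) = 72
Sum: (960) + (72) = 1032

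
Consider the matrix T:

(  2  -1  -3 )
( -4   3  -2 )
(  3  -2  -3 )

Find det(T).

Expand along row 1:
  + 2 · |3 -2; -2 -3| = 2·(-9 − 4) = -26
  − (-1) · |-4 -2; 3 -3| = −(-1)·(12 − (-6)) = 18
  + (-3) · |-4 3; 3 -2| = (-3)·(8 − 9) = 3
Sum: (-26) + (18) + (3) = -5

|T| = -5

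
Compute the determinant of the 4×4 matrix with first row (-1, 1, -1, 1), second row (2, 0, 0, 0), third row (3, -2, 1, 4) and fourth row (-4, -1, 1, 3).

The determinant is 8.

Expand along row 2 (it has 3 zeros):
  − (2) · M_21   where M_21 = det([1 -1 1; -2 1 4; -1 1 3]) = -4
det = (-1)·(2)·(-4) = 8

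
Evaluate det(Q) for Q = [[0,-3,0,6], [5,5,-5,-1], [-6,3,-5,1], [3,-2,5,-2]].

Expand along row 1 (it has 2 zeros):
  − (-3) · M_12   where M_12 = det([5 -5 -1; -6 -5 1; 3 5 -2]) = 85
  − (6) · M_14   where M_14 = det([5 5 -5; -6 3 -5; 3 -2 5]) = 85
det = (-1)·(-3)·(85) + (-1)·(6)·(85) = -255

det(Q) = -255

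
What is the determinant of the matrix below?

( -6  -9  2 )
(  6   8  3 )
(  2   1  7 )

-14

Expand along column 1:
  + (-6) · |8 3; 1 7| = (-6)·(56 − 3) = -318
  − 6 · |-9 2; 1 7| = −6·(-63 − 2) = 390
  + 2 · |-9 2; 8 3| = 2·(-27 − 16) = -86
Sum: (-318) + (390) + (-86) = -14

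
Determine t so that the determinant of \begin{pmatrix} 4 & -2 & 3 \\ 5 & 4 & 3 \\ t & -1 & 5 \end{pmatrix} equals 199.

-4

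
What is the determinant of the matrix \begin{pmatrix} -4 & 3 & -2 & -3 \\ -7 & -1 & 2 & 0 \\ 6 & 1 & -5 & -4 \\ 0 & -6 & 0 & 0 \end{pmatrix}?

-114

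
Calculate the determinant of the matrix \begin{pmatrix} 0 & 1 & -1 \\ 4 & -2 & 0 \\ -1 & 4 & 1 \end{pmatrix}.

The determinant is -18.

Expand along column 1:
  − 4 · |1 -1; 4 1| = −4·(1 − (-4)) = -20
  + (-1) · |1 -1; -2 0| = (-1)·(0 − 2) = 2
Sum: (-20) + (2) = -18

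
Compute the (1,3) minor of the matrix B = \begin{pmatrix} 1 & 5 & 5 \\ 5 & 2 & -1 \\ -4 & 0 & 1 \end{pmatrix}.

8

Delete row 1 and column 3; the remaining 2×2 submatrix is [5 2; -4 0].
Its determinant is 5·0 − 2·(-4) = 8.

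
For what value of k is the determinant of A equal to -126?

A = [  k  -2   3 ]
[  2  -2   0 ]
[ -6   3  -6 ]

Expanding along the column containing k, det(A) is linear in k: det(A) = (12)·k + (-42).
Set (12)·k + (-42) = -126  ⇒  (12)·k = -84  ⇒  k = -7.

-7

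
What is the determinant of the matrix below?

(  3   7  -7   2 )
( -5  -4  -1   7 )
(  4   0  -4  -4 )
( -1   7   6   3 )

-528

Expand along row 3 (it has 1 zero):
  + (4) · M_31   where M_31 = det([7 -7 2; -4 -1 7; 7 6 3]) = -776
  + (-4) · M_33   where M_33 = det([3 7 2; -5 -4 7; -1 7 3]) = -205
  − (-4) · M_34   where M_34 = det([3 7 -7; -5 -4 -1; -1 7 6]) = 439
det = (+1)·(4)·(-776) + (+1)·(-4)·(-205) + (-1)·(-4)·(439) = -528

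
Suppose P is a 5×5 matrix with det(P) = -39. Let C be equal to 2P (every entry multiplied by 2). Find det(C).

-1248

For a 5×5 matrix, det(2P) = 2^5·det(P) = 32·det(P).
det(C) = (32)·(-39) = -1248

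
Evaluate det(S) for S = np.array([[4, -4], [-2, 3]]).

|S| = 4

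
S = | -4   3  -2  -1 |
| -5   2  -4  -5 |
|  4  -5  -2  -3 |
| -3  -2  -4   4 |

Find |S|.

Expand along row 1:
  + (-4) · M_11   where M_11 = det([2 -4 -5; -5 -2 -3; -2 -4 4]) = -224
  − (3) · M_12   where M_12 = det([-5 -4 -5; 4 -2 -3; -3 -4 4]) = 238
  + (-2) · M_13   where M_13 = det([-5 2 -5; 4 -5 -3; -3 -2 4]) = 231
  − (-1) · M_14   where M_14 = det([-5 2 -4; 4 -5 -2; -3 -2 -4]) = 56
det = (+1)·(-4)·(-224) + (-1)·(3)·(238) + (+1)·(-2)·(231) + (-1)·(-1)·(56) = -224

|S| = -224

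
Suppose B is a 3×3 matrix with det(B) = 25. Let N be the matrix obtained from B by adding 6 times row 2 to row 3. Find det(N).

|N| = 25

Adding a multiple of one row to another leaves the determinant unchanged.
det(N) = (1)·(25) = 25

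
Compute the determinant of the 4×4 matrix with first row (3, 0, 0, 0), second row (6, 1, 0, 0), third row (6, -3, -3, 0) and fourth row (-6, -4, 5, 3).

-27

The matrix is lower triangular, so the determinant is the product of the diagonal entries:
det = (3) · (1) · (-3) · (3) = -27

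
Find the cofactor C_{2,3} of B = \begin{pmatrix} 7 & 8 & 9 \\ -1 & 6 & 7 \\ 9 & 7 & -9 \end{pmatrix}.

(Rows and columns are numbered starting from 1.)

Delete row 2 and column 3; the remaining 2×2 submatrix is [7 8; 9 7].
Its determinant is 7·7 − 8·9 = -23.
The cofactor carries sign (−1)^(2+3) = −1, so C_{2,3} = −(-23) = 23.

The cofactor is 23.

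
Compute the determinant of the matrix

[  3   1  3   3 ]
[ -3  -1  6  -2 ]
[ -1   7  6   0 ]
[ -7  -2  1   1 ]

The determinant is -1406.

Expand along row 3 (it has 1 zero):
  + (-1) · M_31   where M_31 = det([1 3 3; -1 6 -2; -2 1 1]) = 56
  − (7) · M_32   where M_32 = det([3 3 3; -3 6 -2; -7 1 1]) = 192
  + (6) · M_33   where M_33 = det([3 1 3; -3 -1 -2; -7 -2 1]) = -1
det = (+1)·(-1)·(56) + (-1)·(7)·(192) + (+1)·(6)·(-1) = -1406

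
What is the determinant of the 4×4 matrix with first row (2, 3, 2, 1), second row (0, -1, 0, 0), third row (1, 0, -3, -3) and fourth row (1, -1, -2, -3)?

-7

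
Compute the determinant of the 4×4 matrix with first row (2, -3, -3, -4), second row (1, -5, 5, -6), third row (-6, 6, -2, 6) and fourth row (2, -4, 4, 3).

Expand along row 1:
  + (2) · M_11   where M_11 = det([-5 5 -6; 6 -2 6; -4 4 3]) = -156
  − (-3) · M_12   where M_12 = det([1 5 -6; -6 -2 6; 2 4 3]) = 240
  + (-3) · M_13   where M_13 = det([1 -5 -6; -6 6 6; 2 -4 3]) = -180
  − (-4) · M_14   where M_14 = det([1 -5 5; -6 6 -2; 2 -4 4]) = -24
det = (+1)·(2)·(-156) + (-1)·(-3)·(240) + (+1)·(-3)·(-180) + (-1)·(-4)·(-24) = 852

852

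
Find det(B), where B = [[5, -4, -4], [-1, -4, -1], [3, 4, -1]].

|B| = 24

Expand along column 1:
  + 5 · |-4 -1; 4 -1| = 5·(4 − (-4)) = 40
  − (-1) · |-4 -4; 4 -1| = −(-1)·(4 − (-16)) = 20
  + 3 · |-4 -4; -4 -1| = 3·(4 − 16) = -36
Sum: (40) + (20) + (-36) = 24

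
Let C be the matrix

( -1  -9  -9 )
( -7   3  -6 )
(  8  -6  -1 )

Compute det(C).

|C| = 372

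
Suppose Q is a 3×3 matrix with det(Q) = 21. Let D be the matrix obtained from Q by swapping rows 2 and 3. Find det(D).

Swapping two rows multiplies the determinant by −1.
det(D) = (-1)·(21) = -21

det(D) = -21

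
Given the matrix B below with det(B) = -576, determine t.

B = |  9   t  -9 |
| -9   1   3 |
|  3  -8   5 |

Expanding along the column containing t, det(B) is linear in t: det(B) = (54)·t + (-360).
Set (54)·t + (-360) = -576  ⇒  (54)·t = -216  ⇒  t = -4.

t = -4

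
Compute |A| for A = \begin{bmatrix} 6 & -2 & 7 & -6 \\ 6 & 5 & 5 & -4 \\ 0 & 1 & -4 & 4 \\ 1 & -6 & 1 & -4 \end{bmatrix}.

Expand along row 3 (it has 1 zero):
  − (1) · M_32   where M_32 = det([6 7 -6; 6 5 -4; 1 1 -4]) = 38
  + (-4) · M_33   where M_33 = det([6 -2 -6; 6 5 -4; 1 -6 -4]) = -58
  − (4) · M_34   where M_34 = det([6 -2 7; 6 5 5; 1 -6 1]) = -75
det = (-1)·(1)·(38) + (+1)·(-4)·(-58) + (-1)·(4)·(-75) = 494

494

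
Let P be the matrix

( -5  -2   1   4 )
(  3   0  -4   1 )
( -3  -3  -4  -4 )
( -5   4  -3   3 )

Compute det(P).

Expand along row 2 (it has 1 zero):
  − (3) · M_21   where M_21 = det([-2 1 4; -3 -4 -4; 4 -3 3]) = 141
  − (-4) · M_23   where M_23 = det([-5 -2 4; -3 -3 -4; -5 4 3]) = -201
  + (1) · M_24   where M_24 = det([-5 -2 1; -3 -3 -4; -5 4 -3]) = -174
det = (-1)·(3)·(141) + (-1)·(-4)·(-201) + (+1)·(1)·(-174) = -1401

-1401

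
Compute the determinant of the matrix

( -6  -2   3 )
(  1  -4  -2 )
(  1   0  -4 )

Expand along row 3:
  + 1 · |-2 3; -4 -2| = 1·(4 − (-12)) = 16
  + (-4) · |-6 -2; 1 -4| = (-4)·(24 − (-2)) = -104
Sum: (16) + (-104) = -88

-88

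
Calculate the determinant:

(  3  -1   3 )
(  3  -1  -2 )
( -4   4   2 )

Expand along column 1:
  + 3 · |-1 -2; 4 2| = 3·(-2 − (-8)) = 18
  − 3 · |-1 3; 4 2| = −3·(-2 − 12) = 42
  + (-4) · |-1 3; -1 -2| = (-4)·(2 − (-3)) = -20
Sum: (18) + (42) + (-20) = 40

40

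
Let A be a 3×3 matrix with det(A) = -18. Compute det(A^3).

-5832

det(A^3) = (det A)^3 = (-18)^3 = -5832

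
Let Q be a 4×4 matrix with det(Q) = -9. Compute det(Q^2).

81

det(Q^2) = (det Q)^2 = (-9)^2 = 81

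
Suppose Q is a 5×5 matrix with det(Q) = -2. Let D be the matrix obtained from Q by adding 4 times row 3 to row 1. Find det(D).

det(D) = -2

Adding a multiple of one row to another leaves the determinant unchanged.
det(D) = (1)·(-2) = -2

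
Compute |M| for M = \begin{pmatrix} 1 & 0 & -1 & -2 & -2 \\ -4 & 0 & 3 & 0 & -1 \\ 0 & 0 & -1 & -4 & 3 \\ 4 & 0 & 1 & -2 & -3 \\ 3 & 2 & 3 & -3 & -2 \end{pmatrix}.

Expand along column 2 (it has 4 zeros):
  − (2) · M_52   where M_52 = det([1 -1 -2 -2; -4 3 0 -1; 0 -1 -4 3; 4 1 -2 -3]) = -248
det = (-1)·(2)·(-248) = 496

The determinant is 496.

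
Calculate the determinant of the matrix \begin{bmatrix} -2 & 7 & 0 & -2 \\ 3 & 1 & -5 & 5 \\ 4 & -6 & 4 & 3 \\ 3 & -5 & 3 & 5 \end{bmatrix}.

-476

Expand along row 1 (it has 1 zero):
  + (-2) · M_11   where M_11 = det([1 -5 5; -6 4 3; -5 3 5]) = -54
  − (7) · M_12   where M_12 = det([3 -5 5; 4 4 3; 3 3 5]) = 88
  − (-2) · M_14   where M_14 = det([3 1 -5; 4 -6 4; 3 -5 3]) = 16
det = (+1)·(-2)·(-54) + (-1)·(7)·(88) + (-1)·(-2)·(16) = -476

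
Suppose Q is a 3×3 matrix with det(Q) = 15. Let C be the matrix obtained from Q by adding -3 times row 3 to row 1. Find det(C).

|C| = 15

Adding a multiple of one row to another leaves the determinant unchanged.
det(C) = (1)·(15) = 15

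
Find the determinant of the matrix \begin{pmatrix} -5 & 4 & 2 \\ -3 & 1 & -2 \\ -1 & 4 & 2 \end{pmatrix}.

-40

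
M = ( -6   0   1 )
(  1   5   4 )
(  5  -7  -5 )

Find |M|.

Expand along column 2:
  + 5 · |-6 1; 5 -5| = 5·(30 − 5) = 125
  − (-7) · |-6 1; 1 4| = −(-7)·(-24 − 1) = -175
Sum: (125) + (-175) = -50

det(M) = -50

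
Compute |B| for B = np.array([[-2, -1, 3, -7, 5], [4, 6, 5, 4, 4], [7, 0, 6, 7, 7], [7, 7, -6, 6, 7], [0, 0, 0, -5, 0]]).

det(B) = -20335

Expand along row 5 (it has 4 zeros):
  − (-5) · M_54   where M_54 = det([-2 -1 3 5; 4 6 5 4; 7 0 6 7; 7 7 -6 7]) = -4067
det = (-1)·(-5)·(-4067) = -20335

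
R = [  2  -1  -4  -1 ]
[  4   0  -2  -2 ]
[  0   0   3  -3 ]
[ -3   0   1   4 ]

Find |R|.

Expand along column 2 (it has 3 zeros):
  − (-1) · M_12   where M_12 = det([4 -2 -2; 0 3 -3; -3 1 4]) = 24
det = (-1)·(-1)·(24) = 24

The determinant is 24.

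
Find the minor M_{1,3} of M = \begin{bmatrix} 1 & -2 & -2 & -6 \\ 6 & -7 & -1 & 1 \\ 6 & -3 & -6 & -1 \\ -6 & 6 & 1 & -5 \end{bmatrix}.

-108

Delete row 1 and column 3; the remaining 3×3 submatrix is [6 -7 1; 6 -3 -1; -6 6 -5].
Its determinant is -108.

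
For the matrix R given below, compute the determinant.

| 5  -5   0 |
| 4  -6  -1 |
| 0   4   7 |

Expand along row 1:
  + 5 · |-6 -1; 4 7| = 5·(-42 − (-4)) = -190
  − (-5) · |4 -1; 0 7| = −(-5)·(28 − 0) = 140
Sum: (-190) + (140) = -50

-50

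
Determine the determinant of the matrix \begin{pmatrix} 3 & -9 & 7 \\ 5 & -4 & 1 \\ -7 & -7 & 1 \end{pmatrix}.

Expand along column 1:
  + 3 · |-4 1; -7 1| = 3·(-4 − (-7)) = 9
  − 5 · |-9 7; -7 1| = −5·(-9 − (-49)) = -200
  + (-7) · |-9 7; -4 1| = (-7)·(-9 − (-28)) = -133
Sum: (9) + (-200) + (-133) = -324

-324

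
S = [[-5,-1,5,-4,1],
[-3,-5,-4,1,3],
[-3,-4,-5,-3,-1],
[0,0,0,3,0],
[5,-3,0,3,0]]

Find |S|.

Expand along row 4 (it has 4 zeros):
  + (3) · M_44   where M_44 = det([-5 -1 5 1; -3 -5 -4 3; -3 -4 -5 -1; 5 -3 0 0]) = 931
det = (+1)·(3)·(931) = 2793

2793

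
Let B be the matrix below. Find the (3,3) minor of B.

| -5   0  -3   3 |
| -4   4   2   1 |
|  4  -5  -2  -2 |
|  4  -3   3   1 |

Delete row 3 and column 3; the remaining 3×3 submatrix is [-5 0 3; -4 4 1; 4 -3 1].
Its determinant is -47.

The minor is -47.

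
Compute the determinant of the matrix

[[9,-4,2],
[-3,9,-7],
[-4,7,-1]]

Expand along row 1:
  + 9 · |9 -7; 7 -1| = 9·(-9 − (-49)) = 360
  − (-4) · |-3 -7; -4 -1| = −(-4)·(3 − 28) = -100
  + 2 · |-3 9; -4 7| = 2·(-21 − (-36)) = 30
Sum: (360) + (-100) + (30) = 290

290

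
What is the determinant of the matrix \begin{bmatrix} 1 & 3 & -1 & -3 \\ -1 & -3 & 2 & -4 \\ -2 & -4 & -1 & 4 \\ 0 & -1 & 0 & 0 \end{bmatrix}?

23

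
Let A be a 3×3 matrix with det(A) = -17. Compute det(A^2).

det(A^2) = (det A)^2 = (-17)^2 = 289

The determinant is 289.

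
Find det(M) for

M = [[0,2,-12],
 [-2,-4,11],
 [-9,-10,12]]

det(M) = 42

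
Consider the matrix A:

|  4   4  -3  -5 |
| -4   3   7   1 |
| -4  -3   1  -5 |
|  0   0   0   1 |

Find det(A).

det(A) = -72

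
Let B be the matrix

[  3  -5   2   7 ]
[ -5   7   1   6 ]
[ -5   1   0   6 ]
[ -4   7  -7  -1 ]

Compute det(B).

Expand along row 3 (it has 1 zero):
  + (-5) · M_31   where M_31 = det([-5 2 7; 7 1 6; 7 -7 -1]) = -499
  − (1) · M_32   where M_32 = det([3 2 7; -5 1 6; -4 -7 -1]) = 338
  − (6) · M_34   where M_34 = det([3 -5 2; -5 7 1; -4 7 -7]) = 13
det = (+1)·(-5)·(-499) + (-1)·(1)·(338) + (-1)·(6)·(13) = 2079

2079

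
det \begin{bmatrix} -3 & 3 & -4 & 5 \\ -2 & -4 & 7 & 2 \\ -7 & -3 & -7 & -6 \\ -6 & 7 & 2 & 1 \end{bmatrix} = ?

Expand along row 1:
  + (-3) · M_11   where M_11 = det([-4 7 2; -3 -7 -6; 7 2 1]) = -207
  − (3) · M_12   where M_12 = det([-2 7 2; -7 -7 -6; -6 2 1]) = 179
  + (-4) · M_13   where M_13 = det([-2 -4 2; -7 -3 -6; -6 7 1]) = -384
  − (5) · M_14   where M_14 = det([-2 -4 7; -7 -3 -7; -6 7 2]) = -779
det = (+1)·(-3)·(-207) + (-1)·(3)·(179) + (+1)·(-4)·(-384) + (-1)·(5)·(-779) = 5515

5515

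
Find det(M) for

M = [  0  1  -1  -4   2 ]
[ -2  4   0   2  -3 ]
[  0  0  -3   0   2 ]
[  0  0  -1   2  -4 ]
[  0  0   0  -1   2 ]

4

M is block upper-triangular with a 2×2 block and a 3×3 block on the diagonal, so its determinant equals the product of the determinants of the diagonal blocks.
det of the 2×2 block = 2
det of the 3×3 block = 2
det = (2)·(2) = 4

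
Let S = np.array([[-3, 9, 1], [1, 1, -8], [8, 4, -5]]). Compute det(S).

Expand along column 1:
  + (-3) · |1 -8; 4 -5| = (-3)·(-5 − (-32)) = -81
  − 1 · |9 1; 4 -5| = −1·(-45 − 4) = 49
  + 8 · |9 1; 1 -8| = 8·(-72 − 1) = -584
Sum: (-81) + (49) + (-584) = -616

-616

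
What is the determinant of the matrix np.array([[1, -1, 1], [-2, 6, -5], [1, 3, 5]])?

28

Expand along column 1:
  + 1 · |6 -5; 3 5| = 1·(30 − (-15)) = 45
  − (-2) · |-1 1; 3 5| = −(-2)·(-5 − 3) = -16
  + 1 · |-1 1; 6 -5| = 1·(5 − 6) = -1
Sum: (45) + (-16) + (-1) = 28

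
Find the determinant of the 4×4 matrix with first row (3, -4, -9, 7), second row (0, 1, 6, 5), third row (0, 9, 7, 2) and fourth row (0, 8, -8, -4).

Expand along column 1 (it has 3 zeros):
  + (3) · M_11   where M_11 = det([1 6 5; 9 7 2; 8 -8 -4]) = -340
det = (+1)·(3)·(-340) = -1020

-1020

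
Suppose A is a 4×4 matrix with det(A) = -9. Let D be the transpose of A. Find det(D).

-9

det(Aᵀ) = det(A).
det(D) = (1)·(-9) = -9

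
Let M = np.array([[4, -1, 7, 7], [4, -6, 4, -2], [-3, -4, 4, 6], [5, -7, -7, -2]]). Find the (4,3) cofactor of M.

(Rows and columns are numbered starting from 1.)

The cofactor is 396.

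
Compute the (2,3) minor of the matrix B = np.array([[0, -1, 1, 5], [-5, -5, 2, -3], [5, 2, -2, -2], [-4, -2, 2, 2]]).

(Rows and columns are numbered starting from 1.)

The minor is -8.

Delete row 2 and column 3; the remaining 3×3 submatrix is [0 -1 5; 5 2 -2; -4 -2 2].
Its determinant is -8.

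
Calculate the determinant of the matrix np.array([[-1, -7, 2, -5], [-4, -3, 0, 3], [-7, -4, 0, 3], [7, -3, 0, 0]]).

Expand along column 3 (it has 3 zeros):
  + (2) · M_13   where M_13 = det([-4 -3 3; -7 -4 3; 7 -3 0]) = 48
det = (+1)·(2)·(48) = 96

96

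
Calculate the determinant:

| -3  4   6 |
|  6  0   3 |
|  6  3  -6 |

Expand along column 2:
  − 4 · |6 3; 6 -6| = −4·(-36 − 18) = 216
  − 3 · |-3 6; 6 3| = −3·(-9 − 36) = 135
Sum: (216) + (135) = 351

351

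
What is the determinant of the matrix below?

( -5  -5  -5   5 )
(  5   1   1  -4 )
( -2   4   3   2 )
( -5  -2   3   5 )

Expand along row 1:
  + (-5) · M_11   where M_11 = det([1 1 -4; 4 3 2; -2 3 5]) = -87
  − (-5) · M_12   where M_12 = det([5 1 -4; -2 3 2; -5 3 5]) = 9
  + (-5) · M_13   where M_13 = det([5 1 -4; -2 4 2; -5 -2 5]) = 24
  − (5) · M_14   where M_14 = det([5 1 1; -2 4 3; -5 -2 3]) = 105
det = (+1)·(-5)·(-87) + (-1)·(-5)·(9) + (+1)·(-5)·(24) + (-1)·(5)·(105) = -165

The determinant is -165.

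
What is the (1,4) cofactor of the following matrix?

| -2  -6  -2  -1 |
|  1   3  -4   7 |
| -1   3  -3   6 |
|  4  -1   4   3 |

The cofactor is -29.

Delete row 1 and column 4; the remaining 3×3 submatrix is [1 3 -4; -1 3 -3; 4 -1 4].
Its determinant is 29.
The cofactor carries sign (−1)^(1+4) = −1, so C_{1,4} = −(29) = -29.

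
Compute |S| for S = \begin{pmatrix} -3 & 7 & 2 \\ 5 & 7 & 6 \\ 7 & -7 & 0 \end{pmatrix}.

0

Expand along row 3:
  + 7 · |7 2; 7 6| = 7·(42 − 14) = 196
  − (-7) · |-3 2; 5 6| = −(-7)·(-18 − 10) = -196
Sum: (196) + (-196) = 0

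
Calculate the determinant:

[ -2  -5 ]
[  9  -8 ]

det = (-2)·(-8) − (-5)·9 = 16 − (-45) = 61

61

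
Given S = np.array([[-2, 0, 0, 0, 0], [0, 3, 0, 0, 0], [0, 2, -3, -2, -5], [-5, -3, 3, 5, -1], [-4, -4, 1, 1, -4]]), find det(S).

S is block lower-triangular with a 2×2 block and a 3×3 block on the diagonal, so its determinant equals the product of the determinants of the diagonal blocks.
det of the 2×2 block = -6
det of the 3×3 block = 45
det = (-6)·(45) = -270

|S| = -270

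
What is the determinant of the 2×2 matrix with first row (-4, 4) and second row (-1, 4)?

The determinant is -12.

det = (-4)·4 − 4·(-1) = -16 − (-4) = -12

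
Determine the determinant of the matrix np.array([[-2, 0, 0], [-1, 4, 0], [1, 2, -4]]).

The matrix is lower triangular, so the determinant is the product of the diagonal entries:
det = (-2) · (4) · (-4) = 32

32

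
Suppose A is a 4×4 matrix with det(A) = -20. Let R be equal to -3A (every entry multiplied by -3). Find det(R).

For a 4×4 matrix, det(-3A) = (-3)^4·det(A) = 81·det(A).
det(R) = (81)·(-20) = -1620

|R| = -1620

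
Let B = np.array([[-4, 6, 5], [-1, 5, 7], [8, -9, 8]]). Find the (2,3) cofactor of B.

12

Delete row 2 and column 3; the remaining 2×2 submatrix is [-4 6; 8 -9].
Its determinant is (-4)·(-9) − 6·8 = -12.
The cofactor carries sign (−1)^(2+3) = −1, so C_{2,3} = −(-12) = 12.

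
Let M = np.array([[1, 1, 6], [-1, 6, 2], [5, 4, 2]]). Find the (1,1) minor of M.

4

Delete row 1 and column 1; the remaining 2×2 submatrix is [6 2; 4 2].
Its determinant is 6·2 − 2·4 = 4.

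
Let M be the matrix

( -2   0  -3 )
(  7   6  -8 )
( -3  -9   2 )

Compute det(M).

Expand along column 2:
  + 6 · |-2 -3; -3 2| = 6·(-4 − 9) = -78
  − (-9) · |-2 -3; 7 -8| = −(-9)·(16 − (-21)) = 333
Sum: (-78) + (333) = 255

The determinant is 255.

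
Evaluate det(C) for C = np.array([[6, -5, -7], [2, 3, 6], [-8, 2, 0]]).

Expand along column 3:
  + (-7) · |2 3; -8 2| = (-7)·(4 − (-24)) = -196
  − 6 · |6 -5; -8 2| = −6·(12 − 40) = 168
Sum: (-196) + (168) = -28

-28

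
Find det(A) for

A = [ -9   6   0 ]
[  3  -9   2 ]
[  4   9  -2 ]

|A| = 84

Expand along column 3:
  − 2 · |-9 6; 4 9| = −2·(-81 − 24) = 210
  + (-2) · |-9 6; 3 -9| = (-2)·(81 − 18) = -126
Sum: (210) + (-126) = 84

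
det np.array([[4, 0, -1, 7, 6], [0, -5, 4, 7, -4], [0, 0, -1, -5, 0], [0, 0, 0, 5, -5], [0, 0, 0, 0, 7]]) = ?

The matrix is upper triangular, so the determinant is the product of the diagonal entries:
det = (4) · (-5) · (-1) · (5) · (7) = 700

700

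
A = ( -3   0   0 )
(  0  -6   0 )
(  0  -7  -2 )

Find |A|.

-36

A is lower triangular, so det(A) is the product of the diagonal entries:
det = (-3) · (-6) · (-2) = -36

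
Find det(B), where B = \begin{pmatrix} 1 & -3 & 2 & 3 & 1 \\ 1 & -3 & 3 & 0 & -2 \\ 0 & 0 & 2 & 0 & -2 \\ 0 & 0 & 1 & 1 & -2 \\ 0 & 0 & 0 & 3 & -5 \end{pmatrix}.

0

B is block upper-triangular with a 2×2 block and a 3×3 block on the diagonal, so its determinant equals the product of the determinants of the diagonal blocks.
det of the 2×2 block = 0
det of the 3×3 block = -4
det = (0)·(-4) = 0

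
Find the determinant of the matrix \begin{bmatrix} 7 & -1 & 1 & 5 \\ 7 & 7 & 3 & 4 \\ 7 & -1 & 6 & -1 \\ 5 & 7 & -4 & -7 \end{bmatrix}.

The determinant is -4922.

Expand along row 1:
  + (7) · M_11   where M_11 = det([7 3 4; -1 6 -1; 7 -4 -7]) = -516
  − (-1) · M_12   where M_12 = det([7 3 4; 7 6 -1; 5 -4 -7]) = -422
  + (1) · M_13   where M_13 = det([7 7 4; 7 -1 -1; 5 7 -7]) = 622
  − (5) · M_14   where M_14 = det([7 7 3; 7 -1 6; 5 7 -4]) = 302
det = (+1)·(7)·(-516) + (-1)·(-1)·(-422) + (+1)·(1)·(622) + (-1)·(5)·(302) = -4922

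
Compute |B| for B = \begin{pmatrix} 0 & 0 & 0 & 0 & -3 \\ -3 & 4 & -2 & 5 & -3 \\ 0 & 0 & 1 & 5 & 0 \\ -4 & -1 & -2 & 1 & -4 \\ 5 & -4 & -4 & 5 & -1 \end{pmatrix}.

Expand along row 1 (it has 4 zeros):
  + (-3) · M_15   where M_15 = det([-3 4 -2 5; 0 0 1 5; -4 -1 -2 1; 5 -4 -4 5]) = -878
det = (+1)·(-3)·(-878) = 2634

2634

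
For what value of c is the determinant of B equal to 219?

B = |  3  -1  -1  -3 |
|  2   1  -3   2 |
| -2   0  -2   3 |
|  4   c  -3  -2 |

c = 8

Expanding along the column containing c, det(B) is linear in c: det(B) = (25)·c + (19).
Set (25)·c + (19) = 219  ⇒  (25)·c = 200  ⇒  c = 8.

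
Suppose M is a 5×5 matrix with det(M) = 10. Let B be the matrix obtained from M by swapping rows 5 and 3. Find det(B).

Swapping two rows multiplies the determinant by −1.
det(B) = (-1)·(10) = -10

|B| = -10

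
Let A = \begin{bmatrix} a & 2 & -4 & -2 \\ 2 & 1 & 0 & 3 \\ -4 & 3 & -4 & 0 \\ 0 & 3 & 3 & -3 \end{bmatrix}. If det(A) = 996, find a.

8

Expanding along the column containing a, det(A) is linear in a: det(A) = (75)·a + (396).
Set (75)·a + (396) = 996  ⇒  (75)·a = 600  ⇒  a = 8.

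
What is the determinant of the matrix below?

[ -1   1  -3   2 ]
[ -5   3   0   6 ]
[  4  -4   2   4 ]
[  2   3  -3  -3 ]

Expand along row 2 (it has 1 zero):
  − (-5) · M_21   where M_21 = det([1 -3 2; -4 2 4; 3 -3 -3]) = 18
  + (3) · M_22   where M_22 = det([-1 -3 2; 4 2 4; 2 -3 -3]) = -98
  + (6) · M_24   where M_24 = det([-1 1 -3; 4 -4 2; 2 3 -3]) = -50
det = (-1)·(-5)·(18) + (+1)·(3)·(-98) + (+1)·(6)·(-50) = -504

-504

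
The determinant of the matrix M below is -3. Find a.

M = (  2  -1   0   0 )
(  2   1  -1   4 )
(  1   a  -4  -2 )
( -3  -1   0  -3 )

a = -7

Expanding along the row containing a, det(M) is linear in a: det(M) = (-6)·a + (-45).
Set (-6)·a + (-45) = -3  ⇒  (-6)·a = 42  ⇒  a = -7.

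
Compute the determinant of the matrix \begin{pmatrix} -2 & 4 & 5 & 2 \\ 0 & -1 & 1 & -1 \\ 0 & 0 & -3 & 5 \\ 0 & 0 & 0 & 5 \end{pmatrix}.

The matrix is upper triangular, so the determinant is the product of the diagonal entries:
det = (-2) · (-1) · (-3) · (5) = -30

The determinant is -30.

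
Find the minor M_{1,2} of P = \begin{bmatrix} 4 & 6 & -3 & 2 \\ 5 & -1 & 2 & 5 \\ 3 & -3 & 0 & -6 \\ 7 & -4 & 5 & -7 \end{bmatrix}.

Delete row 1 and column 2; the remaining 3×3 submatrix is [5 2 5; 3 0 -6; 7 5 -7].
Its determinant is 183.

183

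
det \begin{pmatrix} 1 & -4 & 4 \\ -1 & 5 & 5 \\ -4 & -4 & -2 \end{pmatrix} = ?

Expand along row 1:
  + 1 · |5 5; -4 -2| = 1·(-10 − (-20)) = 10
  − (-4) · |-1 5; -4 -2| = −(-4)·(2 − (-20)) = 88
  + 4 · |-1 5; -4 -4| = 4·(4 − (-20)) = 96
Sum: (10) + (88) + (96) = 194

194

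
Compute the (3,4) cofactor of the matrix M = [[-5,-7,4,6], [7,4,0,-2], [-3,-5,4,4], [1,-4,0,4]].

Delete row 3 and column 4; the remaining 3×3 submatrix is [-5 -7 4; 7 4 0; 1 -4 0].
Its determinant is -128.
The cofactor carries sign (−1)^(3+4) = −1, so C_{3,4} = −(-128) = 128.

The cofactor is 128.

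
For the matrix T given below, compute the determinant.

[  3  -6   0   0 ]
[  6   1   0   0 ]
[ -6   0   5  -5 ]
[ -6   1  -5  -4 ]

|T| = -1755

T is block lower-triangular with a 2×2 block and a 2×2 block on the diagonal, so its determinant equals the product of the determinants of the diagonal blocks.
det of the 2×2 block = 39
det of the 2×2 block = -45
det = (39)·(-45) = -1755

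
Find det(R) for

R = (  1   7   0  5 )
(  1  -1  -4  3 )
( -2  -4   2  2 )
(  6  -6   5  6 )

The determinant is 1916.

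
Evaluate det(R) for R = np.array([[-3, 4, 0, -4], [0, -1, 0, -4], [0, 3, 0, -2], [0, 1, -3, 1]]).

Expand along column 1 (it has 3 zeros):
  + (-3) · M_11   where M_11 = det([-1 0 -4; 3 0 -2; 1 -3 1]) = 42
det = (+1)·(-3)·(42) = -126

|R| = -126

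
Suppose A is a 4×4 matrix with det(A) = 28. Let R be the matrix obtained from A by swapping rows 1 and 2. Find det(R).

det(R) = -28

Swapping two rows multiplies the determinant by −1.
det(R) = (-1)·(28) = -28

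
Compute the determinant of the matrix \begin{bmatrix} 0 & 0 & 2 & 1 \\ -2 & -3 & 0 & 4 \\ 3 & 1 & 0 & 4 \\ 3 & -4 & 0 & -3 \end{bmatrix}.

The determinant is -298.

Expand along column 3 (it has 3 zeros):
  + (2) · M_13   where M_13 = det([-2 -3 4; 3 1 4; 3 -4 -3]) = -149
det = (+1)·(2)·(-149) = -298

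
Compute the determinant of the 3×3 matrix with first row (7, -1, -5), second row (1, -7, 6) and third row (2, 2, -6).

112

Expand along row 1:
  + 7 · |-7 6; 2 -6| = 7·(42 − 12) = 210
  − (-1) · |1 6; 2 -6| = −(-1)·(-6 − 12) = -18
  + (-5) · |1 -7; 2 2| = (-5)·(2 − (-14)) = -80
Sum: (210) + (-18) + (-80) = 112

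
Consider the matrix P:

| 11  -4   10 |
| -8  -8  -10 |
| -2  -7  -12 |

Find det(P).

990

Expand along column 1:
  + 11 · |-8 -10; -7 -12| = 11·(96 − 70) = 286
  − (-8) · |-4 10; -7 -12| = −(-8)·(48 − (-70)) = 944
  + (-2) · |-4 10; -8 -10| = (-2)·(40 − (-80)) = -240
Sum: (286) + (944) + (-240) = 990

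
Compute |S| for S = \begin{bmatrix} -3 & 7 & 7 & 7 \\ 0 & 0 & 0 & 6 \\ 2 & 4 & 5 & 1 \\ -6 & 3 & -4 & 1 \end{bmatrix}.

894

Expand along row 2 (it has 3 zeros):
  + (6) · M_24   where M_24 = det([-3 7 7; 2 4 5; -6 3 -4]) = 149
det = (+1)·(6)·(149) = 894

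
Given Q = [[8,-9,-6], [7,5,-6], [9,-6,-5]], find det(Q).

Expand along column 1:
  + 8 · |5 -6; -6 -5| = 8·(-25 − 36) = -488
  − 7 · |-9 -6; -6 -5| = −7·(45 − 36) = -63
  + 9 · |-9 -6; 5 -6| = 9·(54 − (-30)) = 756
Sum: (-488) + (-63) + (756) = 205

The determinant is 205.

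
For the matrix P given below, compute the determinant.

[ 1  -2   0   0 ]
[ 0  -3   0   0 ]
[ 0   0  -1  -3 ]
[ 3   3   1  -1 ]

P is block lower-triangular with a 2×2 block and a 2×2 block on the diagonal, so its determinant equals the product of the determinants of the diagonal blocks.
det of the 2×2 block = -3
det of the 2×2 block = 4
det = (-3)·(4) = -12

|P| = -12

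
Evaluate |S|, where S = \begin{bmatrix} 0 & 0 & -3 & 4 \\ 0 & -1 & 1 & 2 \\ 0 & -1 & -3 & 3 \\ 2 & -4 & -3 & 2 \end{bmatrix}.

-26

Expand along column 1 (it has 3 zeros):
  − (2) · M_41   where M_41 = det([0 -3 4; -1 1 2; -1 -3 3]) = 13
det = (-1)·(2)·(13) = -26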